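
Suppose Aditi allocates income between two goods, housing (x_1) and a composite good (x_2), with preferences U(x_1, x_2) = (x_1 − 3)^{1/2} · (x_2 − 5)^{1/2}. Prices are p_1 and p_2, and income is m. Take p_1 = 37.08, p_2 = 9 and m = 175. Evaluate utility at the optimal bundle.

Let x_1' = x_1−3, x_2' = x_2−5. MRS = x_2'/x_1' = p_1/p_2.
After buying the subsistence bundle (3, 5), a share 0.5 of the remaining income goes to x_1: x_1* = 3 + 0.5·(m − 3p_1 − 5p_2)/p_1.
Discretionary income = 175 − 3·37.08 − 5·9 = 18.76; x_1* = 3 + 0.5·18.76/37.08 = 3.253; x_2* = 5 + 0.5·18.76/9 = 6.0422.
Utility at the optimum: U(3.253, 6.0422) = 0.5135.

V = 0.5135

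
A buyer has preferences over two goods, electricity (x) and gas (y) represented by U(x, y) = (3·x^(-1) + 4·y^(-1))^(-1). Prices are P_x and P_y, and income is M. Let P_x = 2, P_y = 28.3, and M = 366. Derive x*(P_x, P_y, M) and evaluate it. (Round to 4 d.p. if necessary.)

x* = 34.2467

From the CES first-order condition, (3/4)·(y/x)^(2) = P_x/P_y.
Solve for the ratio: y/x = [(4/3)·P_x/P_y]^(0.5).
With the ratio pinned down, the budget gives x* = M/(P_x + P_y·(y/x)) and y* = (y/x)·x*.
Numerically y/x = 0.306967, so x* = 366/(2 + 28.3·0.306967) = 34.2467.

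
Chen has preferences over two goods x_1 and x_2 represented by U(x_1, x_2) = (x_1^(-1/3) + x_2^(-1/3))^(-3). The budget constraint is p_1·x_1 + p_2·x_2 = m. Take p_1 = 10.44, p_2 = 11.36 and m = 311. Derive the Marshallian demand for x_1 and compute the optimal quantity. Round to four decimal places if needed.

From the CES first-order condition, (x_2/x_1)^(4/3) = p_1/p_2.
Solve for the ratio: x_2/x_1 = [p_1/p_2]^(0.75).
With the ratio pinned down, the budget gives x_1* = m/(p_1 + p_2·(x_2/x_1)) and x_2* = (x_2/x_1)·x_1*.
Numerically x_2/x_1 = 0.938624, so x_1* = 311/(10.44 + 11.36·0.938624) = 14.7374.

x_1* = 14.7374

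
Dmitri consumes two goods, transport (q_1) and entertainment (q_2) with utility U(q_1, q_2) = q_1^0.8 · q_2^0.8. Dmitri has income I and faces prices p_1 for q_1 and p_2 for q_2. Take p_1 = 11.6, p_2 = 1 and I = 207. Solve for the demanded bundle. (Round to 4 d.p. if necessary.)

MU_q_1/MU_q_2 = (0.8·q_2)/(0.8·q_1); tangency sets this equal to p_1/p_2.
So 0.8·p_2·q_2 = 0.8·p_1·q_1; combined with the budget, a share 0.5 of income goes to q_1.
Demand: q_1*(p_1,p_2,I) = 0.5·I/p_1 and q_2* = 0.5·I/p_2.
At p_1=11.6, p_2=1, I=207: q_1* = 0.5·207/11.6 = 8.9224, q_2* = 103.5.

q_1* = 8.9224, q_2* = 103.5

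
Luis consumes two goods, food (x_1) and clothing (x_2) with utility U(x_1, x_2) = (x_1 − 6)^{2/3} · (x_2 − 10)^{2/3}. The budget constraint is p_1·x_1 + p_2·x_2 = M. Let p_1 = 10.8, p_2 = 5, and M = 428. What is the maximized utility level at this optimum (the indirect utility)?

V = 59.0826

MRS = (x_2−10)/(x_1−6). Tangency with p_1/p_2 gives x_2−10 = (p_1/p_2)·(x_1−6).
Substituting into the budget: x_1* = 6 + 0.5·(M − 6·p_1 − 10·p_2)/p_1, and x_2* = 10 + 0.5·(…)/p_2.
Discretionary income = 428 − 6·10.8 − 10·5 = 313.2; x_1* = 6 + 0.5·313.2/10.8 = 20.5; x_2* = 10 + 0.5·313.2/5 = 41.32.
Utility at the optimum: U(20.5, 41.32) = 59.0826.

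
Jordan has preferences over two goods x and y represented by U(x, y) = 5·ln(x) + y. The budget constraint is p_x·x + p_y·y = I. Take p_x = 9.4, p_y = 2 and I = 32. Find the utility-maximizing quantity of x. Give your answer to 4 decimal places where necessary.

x* = 1.0638

MU_x = 5/x, MU_y = 1. Tangency: 5/x = p_x/p_y.
So x*(p_x,p_y) = 5·p_y/p_x, independent of income; and y* = (I − 5·p_y)/p_y.
At the given prices: x* = 5·2/9.4 = 1.0638.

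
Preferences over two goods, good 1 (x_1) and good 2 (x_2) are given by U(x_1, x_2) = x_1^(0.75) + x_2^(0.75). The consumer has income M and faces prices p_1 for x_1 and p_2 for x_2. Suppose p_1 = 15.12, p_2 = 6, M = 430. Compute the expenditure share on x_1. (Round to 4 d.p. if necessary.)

From the CES first-order condition, (x_2/x_1)^(0.25) = p_1/p_2.
Solve for the ratio: x_2/x_1 = [p_1/p_2]^(4).
With the ratio pinned down, the budget gives x_1* = M/(p_1 + p_2·(x_2/x_1)) and x_2* = (x_2/x_1)·x_1*.
Numerically x_2/x_1 = 40.32758, so x_1* = 430/(15.12 + 6·40.32758) = 1.6726 and x_2* = 40.32758·1.6726 = 67.4517.
Expenditure on x_1: 15.12·1.6726 = 25.2896; share = 0.0588.

share on x_1 = 0.0588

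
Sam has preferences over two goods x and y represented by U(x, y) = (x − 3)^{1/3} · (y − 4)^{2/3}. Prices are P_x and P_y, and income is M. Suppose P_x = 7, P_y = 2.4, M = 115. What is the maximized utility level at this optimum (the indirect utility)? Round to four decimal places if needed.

V = 13.0237

Let x' = x−3, y' = y−4. MRS = (1/2)·y'/x' = P_x/P_y.
Substituting into the budget: x* = 3 + 1/3·(M − 3·P_x − 4·P_y)/P_x, and y* = 4 + 2/3·(…)/P_y.
Discretionary income = 115 − 3·7 − 4·2.4 = 84.4; x* = 3 + 1/3·84.4/7 = 7.019; y* = 4 + 2/3·84.4/2.4 = 27.4444.
Utility at the optimum: U(7.019, 27.4444) = 13.0237.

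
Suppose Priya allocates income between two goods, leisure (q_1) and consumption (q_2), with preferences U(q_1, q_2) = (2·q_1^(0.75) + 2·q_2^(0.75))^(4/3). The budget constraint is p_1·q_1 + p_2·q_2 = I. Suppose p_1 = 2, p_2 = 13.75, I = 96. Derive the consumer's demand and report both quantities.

q_1* = 47.8527, q_2* = 0.0214

MRS = MU_q_1/MU_q_2 = (q_2/q_1)^(0.25). Set equal to p_1/p_2.
Hence q_2/q_1 = (p_1/p_2)^(1/(0.25)), i.e. raised to the 4 power.
Substitute q_2 = (q_2/q_1)·q_1 into the budget: q_1* = I/(p_1 + p_2·(q_2/q_1)).
Numerically q_2/q_1 = 0.000448, so q_1* = 96/(2 + 13.75·0.000448) = 47.8527 and q_2* = 0.000448·47.8527 = 0.0214.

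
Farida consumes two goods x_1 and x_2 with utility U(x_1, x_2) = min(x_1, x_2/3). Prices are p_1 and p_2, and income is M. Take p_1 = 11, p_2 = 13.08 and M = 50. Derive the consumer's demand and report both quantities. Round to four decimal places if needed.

x_1* = 0.9952, x_2* = 2.9857

Leontief preferences: the optimum is at the kink where x_1/1 = x_2/3, i.e. x_2 = 3·x_1.
Budget: p_1·x_1 + p_2·3·x_1 = M, so (p_1 + 3·p_2)·x_1 = M.
Demand: x_1*(p_1,p_2,M) = M/(p_1 + 3·p_2), x_2* = 3·M/(p_1 + 3·p_2).
Here 11 + 3·13.08 = 50.24, giving x_1* = 0.9952 and x_2* = 2.9857.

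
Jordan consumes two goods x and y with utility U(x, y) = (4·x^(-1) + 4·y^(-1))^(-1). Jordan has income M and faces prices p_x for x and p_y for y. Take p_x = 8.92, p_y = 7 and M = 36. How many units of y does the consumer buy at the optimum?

y* = 2.4158

MU_x ∝ 4·x^(-2), MU_y ∝ 4·y^(-2), so MRS = (y/x)^(2) = p_x/p_y.
Hence y/x = (p_x/p_y)^(1/(2)), i.e. raised to the 0.5 power.
With the ratio pinned down, the budget gives x* = M/(p_x + p_y·(y/x)) and y* = (y/x)·x*.
Numerically y/x = 1.128843, so x* = 36/(8.92 + 7·1.128843) = 2.1401 and y* = 1.128843·2.1401 = 2.4158.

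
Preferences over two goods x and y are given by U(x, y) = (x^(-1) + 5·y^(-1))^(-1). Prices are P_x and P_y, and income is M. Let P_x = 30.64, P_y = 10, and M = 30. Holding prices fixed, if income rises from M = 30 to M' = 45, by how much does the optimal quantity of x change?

MU_x ∝ x^(-2), MU_y ∝ 5·y^(-2), so MRS = (1/5)·(y/x)^(2) = P_x/P_y.
Solve for the ratio: y/x = [5·P_x/P_y]^(0.5).
Substitute y = (y/x)·x into the budget: x* = M/(P_x + P_y·(y/x)).
Numerically y/x = 3.914077, so x* = 30/(30.64 + 10·3.914077) = 0.4299.
At M' = 45: x* = 0.6449. Change: 0.6449 − 0.4299 = 0.215.

Δx* = 0.215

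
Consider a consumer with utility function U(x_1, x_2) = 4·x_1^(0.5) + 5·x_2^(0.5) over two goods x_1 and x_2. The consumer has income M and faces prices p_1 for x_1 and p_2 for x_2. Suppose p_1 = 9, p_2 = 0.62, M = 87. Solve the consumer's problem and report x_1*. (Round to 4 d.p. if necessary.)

x_1* = 0.4082

MU_x_1 ∝ 4·x_1^(-0.5), MU_x_2 ∝ 5·x_2^(-0.5), so MRS = (4/5)·(x_2/x_1)^(0.5) = p_1/p_2.
Solve for the ratio: x_2/x_1 = [(5/4)·p_1/p_2]^(2).
Substitute x_2 = (x_2/x_1)·x_1 into the budget: x_1* = M/(p_1 + p_2·(x_2/x_1)).
Numerically x_2/x_1 = 329.246878, so x_1* = 87/(9 + 0.62·329.246878) = 0.4082.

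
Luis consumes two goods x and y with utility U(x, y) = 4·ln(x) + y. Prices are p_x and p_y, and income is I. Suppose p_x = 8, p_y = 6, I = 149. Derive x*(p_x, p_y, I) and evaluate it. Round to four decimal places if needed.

So x*(p_x,p_y) = 4·p_y/p_x, independent of income; and y* = (I − 4·p_y)/p_y.
At the given prices: x* = 4·6/8 = 3.

x* = 3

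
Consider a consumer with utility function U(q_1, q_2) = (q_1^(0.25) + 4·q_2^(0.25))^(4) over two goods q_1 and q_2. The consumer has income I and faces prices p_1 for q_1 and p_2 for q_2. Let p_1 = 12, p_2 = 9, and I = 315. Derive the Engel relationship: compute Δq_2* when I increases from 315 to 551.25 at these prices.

Δq_2* = 22.9641

MRS = MU_q_1/MU_q_2 = (1/4)·(q_2/q_1)^(0.75). Set equal to p_1/p_2.
Hence q_2/q_1 = (4·p_1/p_2)^(1/(0.75)), i.e. raised to the 4/3 power.
With the ratio pinned down, the budget gives q_1* = I/(p_1 + p_2·(q_2/q_1)) and q_2* = (q_2/q_1)·q_1*.
Numerically q_2/q_1 = 9.318192, so q_1* = 315/(12 + 9·9.318192) = 3.2859 and q_2* = 9.318192·3.2859 = 30.6188.
At I' = 551.25: q_2* = 53.5829. Change: 53.5829 − 30.6188 = 22.9641.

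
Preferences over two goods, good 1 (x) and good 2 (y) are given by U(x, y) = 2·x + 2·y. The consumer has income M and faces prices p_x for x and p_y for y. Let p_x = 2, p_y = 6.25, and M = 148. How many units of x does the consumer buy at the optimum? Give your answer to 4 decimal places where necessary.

Perfect substitutes: compare marginal utility per dollar. 2/p_x vs 2/p_y → 1 vs 0.32.
x gives more utility per dollar, so spend all income on x: x* = M/p_x, y* = 0.
Numerically: x* = 74, y* = 0.

x* = 74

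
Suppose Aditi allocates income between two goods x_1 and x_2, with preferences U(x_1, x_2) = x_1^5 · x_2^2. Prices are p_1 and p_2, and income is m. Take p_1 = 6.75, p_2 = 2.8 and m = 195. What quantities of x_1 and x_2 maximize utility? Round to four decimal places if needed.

x_1* = 20.6349, x_2* = 19.898

The MRS is (5/2)·x_2/x_1. Set MRS = p_1/p_2.
So 5·p_2·x_2 = 2·p_1·x_1; combined with the budget, a share 5/7 of income goes to x_1.
Demand: x_1*(p_1,p_2,m) = 5/7·m/p_1 and x_2* = 2/7·m/p_2.
At p_1=6.75, p_2=2.8, m=195: x_1* = 5/7·195/6.75 = 20.6349, x_2* = 19.898.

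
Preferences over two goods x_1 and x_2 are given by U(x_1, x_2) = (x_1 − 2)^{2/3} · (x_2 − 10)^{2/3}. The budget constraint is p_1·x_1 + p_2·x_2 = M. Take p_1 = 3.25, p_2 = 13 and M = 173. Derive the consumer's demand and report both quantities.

x_1* = 7.6154, x_2* = 11.4038

This is Cobb-Douglas in (x_1−2, x_2−10): tangency gives 2/3·p_2·(x_2−10) = 2/3·p_1·(x_1−2).
Substituting into the budget: x_1* = 2 + 0.5·(M − 2·p_1 − 10·p_2)/p_1, and x_2* = 10 + 0.5·(…)/p_2.
Discretionary income = 173 − 2·3.25 − 10·13 = 36.5; x_1* = 2 + 0.5·36.5/3.25 = 7.6154; x_2* = 10 + 0.5·36.5/13 = 11.4038.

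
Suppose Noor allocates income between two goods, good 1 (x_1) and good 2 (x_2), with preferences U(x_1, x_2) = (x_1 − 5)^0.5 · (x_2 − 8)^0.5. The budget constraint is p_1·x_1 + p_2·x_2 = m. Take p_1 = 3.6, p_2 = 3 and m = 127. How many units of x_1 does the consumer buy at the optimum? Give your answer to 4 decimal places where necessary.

x_1* = 16.8056

This is Cobb-Douglas in (x_1−5, x_2−8): tangency gives 0.5·p_2·(x_2−8) = 0.5·p_1·(x_1−5).
Substituting into the budget: x_1* = 5 + 0.5·(m − 5·p_1 − 8·p_2)/p_1, and x_2* = 8 + 0.5·(…)/p_2.
Discretionary income = 127 − 5·3.6 − 8·3 = 85; x_1* = 5 + 0.5·85/3.6 = 16.8056.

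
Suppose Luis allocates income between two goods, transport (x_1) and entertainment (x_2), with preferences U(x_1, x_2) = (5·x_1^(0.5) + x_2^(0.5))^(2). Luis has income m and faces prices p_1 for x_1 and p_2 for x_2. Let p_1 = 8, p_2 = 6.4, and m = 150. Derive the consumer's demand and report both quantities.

From the CES first-order condition, 5·(x_2/x_1)^(0.5) = p_1/p_2.
Solve for the ratio: x_2/x_1 = [(1/5)·p_1/p_2]^(2).
With the ratio pinned down, the budget gives x_1* = m/(p_1 + p_2·(x_2/x_1)) and x_2* = (x_2/x_1)·x_1*.
Numerically x_2/x_1 = 0.0625, so x_1* = 150/(8 + 6.4·0.0625) = 17.8571 and x_2* = 0.0625·17.8571 = 1.1161.

x_1* = 17.8571, x_2* = 1.1161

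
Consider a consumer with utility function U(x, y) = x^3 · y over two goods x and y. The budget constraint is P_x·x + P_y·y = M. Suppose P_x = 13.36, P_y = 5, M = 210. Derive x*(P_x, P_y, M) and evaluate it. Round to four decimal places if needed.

Tangency: MRS = 3·y/x = P_x/P_y.
So 3·P_y·y = P_x·x; combined with the budget, a share 0.75 of income goes to x.
Demand: x*(P_x,P_y,M) = 0.75·M/P_x and y* = 0.25·M/P_y.
At P_x=13.36, P_y=5, M=210: x* = 0.75·210/13.36 = 11.7889.

x* = 11.7889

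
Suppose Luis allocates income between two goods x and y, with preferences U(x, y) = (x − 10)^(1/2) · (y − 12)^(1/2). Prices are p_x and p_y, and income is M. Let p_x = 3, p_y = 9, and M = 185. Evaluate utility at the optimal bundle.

Let x' = x−10, y' = y−12. MRS = y'/x' = p_x/p_y.
After buying the subsistence bundle (10, 12), a share 0.5 of the remaining income goes to x: x* = 10 + 0.5·(M − 10p_x − 12p_y)/p_x.
Discretionary income = 185 − 10·3 − 12·9 = 47; x* = 10 + 0.5·47/3 = 17.8333; y* = 12 + 0.5·47/9 = 14.6111.
Utility at the optimum: U(17.8333, 14.6111) = 4.5226.

V = 4.5226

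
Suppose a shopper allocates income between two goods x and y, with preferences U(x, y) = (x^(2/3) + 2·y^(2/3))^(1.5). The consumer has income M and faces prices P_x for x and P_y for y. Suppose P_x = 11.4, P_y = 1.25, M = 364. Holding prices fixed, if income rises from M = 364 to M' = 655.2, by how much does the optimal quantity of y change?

Δy* = 232.6104

From the CES first-order condition, (1/2)·(y/x)^(1/3) = P_x/P_y.
Solve for the ratio: y/x = [2·P_x/P_y]^(3).
Substitute y = (y/x)·x into the budget: x* = M/(P_x + P_y·(y/x)).
Numerically y/x = 6068.404224, so x* = 364/(11.4 + 1.25·6068.404224) = 0.0479 and y* = 6068.404224·0.0479 = 290.763.
At M' = 655.2: y* = 523.3734. Change: 523.3734 − 290.763 = 232.6104.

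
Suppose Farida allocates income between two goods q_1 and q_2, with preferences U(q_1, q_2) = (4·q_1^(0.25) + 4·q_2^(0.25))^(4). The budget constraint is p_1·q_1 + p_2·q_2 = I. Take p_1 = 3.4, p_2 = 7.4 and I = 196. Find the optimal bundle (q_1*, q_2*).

MU_q_1 ∝ 4·q_1^(-0.75), MU_q_2 ∝ 4·q_2^(-0.75), so MRS = (q_2/q_1)^(0.75) = p_1/p_2.
Hence q_2/q_1 = (p_1/p_2)^(1/(0.75)), i.e. raised to the 4/3 power.
Substitute q_2 = (q_2/q_1)·q_1 into the budget: q_1* = I/(p_1 + p_2·(q_2/q_1)).
Numerically q_2/q_1 = 0.354538, so q_1* = 196/(3.4 + 7.4·0.354538) = 32.5388 and q_2* = 0.354538·32.5388 = 11.5362.

q_1* = 32.5388, q_2* = 11.5362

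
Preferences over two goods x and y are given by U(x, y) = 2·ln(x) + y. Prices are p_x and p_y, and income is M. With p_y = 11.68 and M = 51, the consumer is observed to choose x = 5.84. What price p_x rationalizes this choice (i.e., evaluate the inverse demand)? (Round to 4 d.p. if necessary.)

MU_x = 2/x, MU_y = 1. Tangency: 2/x = p_x/p_y.
So x*(p_x,p_y) = 2·p_y/p_x, independent of income; and y* = (M − 2·p_y)/p_y.
Set x* = 5.84 in the demand function and solve for p_x: p_x = 4.

p_x = 4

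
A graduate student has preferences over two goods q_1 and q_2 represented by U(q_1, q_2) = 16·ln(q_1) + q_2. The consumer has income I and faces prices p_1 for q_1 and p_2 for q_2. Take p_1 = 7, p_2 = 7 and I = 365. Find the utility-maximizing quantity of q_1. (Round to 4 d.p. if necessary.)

So q_1*(p_1,p_2) = 16·p_2/p_1, independent of income; and q_2* = (I − 16·p_2)/p_2.
At the given prices: q_1* = 16·7/7 = 16.

q_1* = 16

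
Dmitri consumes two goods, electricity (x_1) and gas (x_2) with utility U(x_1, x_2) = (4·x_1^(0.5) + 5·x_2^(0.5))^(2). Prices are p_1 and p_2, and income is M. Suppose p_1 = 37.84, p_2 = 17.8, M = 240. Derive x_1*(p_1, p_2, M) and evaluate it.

x_1* = 1.4676

From the CES first-order condition, (4/5)·(x_2/x_1)^(0.5) = p_1/p_2.
Hence x_2/x_1 = ((5/4)·p_1/p_2)^(1/(0.5)), i.e. raised to the 2 power.
Substitute x_2 = (x_2/x_1)·x_1 into the budget: x_1* = M/(p_1 + p_2·(x_2/x_1)).
Numerically x_2/x_1 = 7.061261, so x_1* = 240/(37.84 + 17.8·7.061261) = 1.4676.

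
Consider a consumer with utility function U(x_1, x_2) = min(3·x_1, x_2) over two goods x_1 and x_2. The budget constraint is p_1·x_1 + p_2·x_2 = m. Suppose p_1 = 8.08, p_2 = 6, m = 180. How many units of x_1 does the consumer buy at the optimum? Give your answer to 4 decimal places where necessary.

Leontief preferences: the optimum is at the kink where x_1/1 = x_2/3, i.e. x_2 = 3·x_1.
Budget: p_1·x_1 + p_2·3·x_1 = m, so (p_1 + 3·p_2)·x_1 = m.
Demand: x_1*(p_1,p_2,m) = m/(p_1 + 3·p_2), x_2* = 3·m/(p_1 + 3·p_2).
Here 8.08 + 3·6 = 26.08, giving x_1* = 6.9018.

x_1* = 6.9018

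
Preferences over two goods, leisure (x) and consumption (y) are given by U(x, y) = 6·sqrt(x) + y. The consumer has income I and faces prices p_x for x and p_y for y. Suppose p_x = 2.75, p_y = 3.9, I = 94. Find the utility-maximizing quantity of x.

x* = 18.1012

Utility is quasi-linear in y; the FOC for x is 3/√x = p_x/p_y.
Thus x* = (3·p_y/p_x)² — independent of I — with the rest of income spent on y.
Plugging in: x* = (3·3.9/2.75)² = 18.1012.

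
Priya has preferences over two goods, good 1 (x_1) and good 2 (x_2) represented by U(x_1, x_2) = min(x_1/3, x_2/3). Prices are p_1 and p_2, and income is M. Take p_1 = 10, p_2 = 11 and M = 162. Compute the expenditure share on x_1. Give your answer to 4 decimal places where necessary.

Leontief preferences: the optimum is at the kink where x_1/3 = x_2/3, i.e. x_2 = x_1.
Budget: p_1·x_1 + p_2·x_1 = M, so (3·p_1 + 3·p_2)·x_1 = 3·M.
Demand: x_1*(p_1,p_2,M) = 3·M/(3·p_1 + 3·p_2), x_2* = 3·M/(3·p_1 + 3·p_2).
Here 3·10 + 3·11 = 63, giving x_1* = 7.7143 and x_2* = 7.7143.
Expenditure on x_1: 10·7.7143 = 77.1429; share = 0.4762.

share on x_1 = 0.4762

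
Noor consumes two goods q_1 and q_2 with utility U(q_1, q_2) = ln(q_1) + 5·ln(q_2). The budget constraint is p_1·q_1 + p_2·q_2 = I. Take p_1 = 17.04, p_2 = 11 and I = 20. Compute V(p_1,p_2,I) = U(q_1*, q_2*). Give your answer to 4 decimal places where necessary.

The MRS is (1/5)·q_2/q_1. Set MRS = p_1/p_2.
So p_2·q_2 = 5·p_1·q_1; combined with the budget, a share 1/6 of income goes to q_1.
Demand: q_1*(p_1,p_2,I) = 1/6·I/p_1 and q_2* = 5/6·I/p_2.
At p_1=17.04, p_2=11, I=20: q_1* = 1/6·20/17.04 = 0.1956, q_2* = 1.5152.
Utility at the optimum: U(0.1956, 1.5152) = 0.446.

V = 0.446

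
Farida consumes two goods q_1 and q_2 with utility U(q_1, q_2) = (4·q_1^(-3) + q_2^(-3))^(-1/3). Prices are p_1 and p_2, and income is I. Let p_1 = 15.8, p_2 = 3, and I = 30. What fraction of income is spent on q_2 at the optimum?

MRS = MU_q_1/MU_q_2 = 4·(q_2/q_1)^(4). Set equal to p_1/p_2.
Solve for the ratio: q_2/q_1 = [(1/4)·p_1/p_2]^(0.25).
With the ratio pinned down, the budget gives q_1* = I/(p_1 + p_2·(q_2/q_1)) and q_2* = (q_2/q_1)·q_1*.
Numerically q_2/q_1 = 1.071196, so q_1* = 30/(15.8 + 3·1.071196) = 1.5778 and q_2* = 1.071196·1.5778 = 1.6902.
Expenditure on q_2: 3·1.6902 = 5.0705; share = 0.169.

share on q_2 = 0.169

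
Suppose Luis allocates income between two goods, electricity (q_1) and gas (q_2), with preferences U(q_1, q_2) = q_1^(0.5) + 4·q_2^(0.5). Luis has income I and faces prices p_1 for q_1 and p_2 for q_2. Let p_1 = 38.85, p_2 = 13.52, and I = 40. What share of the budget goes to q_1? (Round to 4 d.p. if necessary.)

share on q_1 = 0.0213

MU_q_1 ∝ q_1^(-0.5), MU_q_2 ∝ 4·q_2^(-0.5), so MRS = (1/4)·(q_2/q_1)^(0.5) = p_1/p_2.
Solve for the ratio: q_2/q_1 = [4·p_1/p_2]^(2).
Substitute q_2 = (q_2/q_1)·q_1 into the budget: q_1* = I/(p_1 + p_2·(q_2/q_1)).
Numerically q_2/q_1 = 132.11394, so q_1* = 40/(38.85 + 13.52·132.11394) = 0.0219 and q_2* = 132.11394·0.0219 = 2.8956.
Expenditure on q_1: 38.85·0.0219 = 0.8515; share = 0.0213.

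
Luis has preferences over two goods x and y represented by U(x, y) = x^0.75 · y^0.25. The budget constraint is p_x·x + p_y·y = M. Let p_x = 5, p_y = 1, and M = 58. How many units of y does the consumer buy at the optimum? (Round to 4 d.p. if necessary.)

y* = 14.5

Tangency: MRS = 3·y/x = p_x/p_y.
So 0.75·p_y·y = 0.25·p_x·x; combined with the budget, a share 0.75 of income goes to x.
Demand: x*(p_x,p_y,M) = 0.75·M/p_x and y* = 0.25·M/p_y.
At p_x=5, p_y=1, M=58: y* = 0.25·58/1 = 14.5.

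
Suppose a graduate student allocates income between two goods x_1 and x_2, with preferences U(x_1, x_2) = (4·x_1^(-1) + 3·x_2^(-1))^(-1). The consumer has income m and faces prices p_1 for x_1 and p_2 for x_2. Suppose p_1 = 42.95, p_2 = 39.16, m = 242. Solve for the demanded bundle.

MRS = MU_x_1/MU_x_2 = (4/3)·(x_2/x_1)^(2). Set equal to p_1/p_2.
Hence x_2/x_1 = ((3/4)·p_1/p_2)^(1/(2)), i.e. raised to the 0.5 power.
Substitute x_2 = (x_2/x_1)·x_1 into the budget: x_1* = m/(p_1 + p_2·(x_2/x_1)).
Numerically x_2/x_1 = 0.906966, so x_1* = 242/(42.95 + 39.16·0.906966) = 3.0841 and x_2* = 0.906966·3.0841 = 2.7972.

x_1* = 3.0841, x_2* = 2.7972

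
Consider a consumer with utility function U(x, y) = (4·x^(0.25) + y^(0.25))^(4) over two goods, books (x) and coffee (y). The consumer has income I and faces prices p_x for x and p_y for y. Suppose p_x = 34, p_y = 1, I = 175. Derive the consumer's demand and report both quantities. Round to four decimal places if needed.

x* = 3.4082, y* = 59.1218

MU_x ∝ 4·x^(-0.75), MU_y ∝ y^(-0.75), so MRS = 4·(y/x)^(0.75) = p_x/p_y.
Hence y/x = ((1/4)·p_x/p_y)^(1/(0.75)), i.e. raised to the 4/3 power.
Substitute y = (y/x)·x into the budget: x* = I/(p_x + p_y·(y/x)).
Numerically y/x = 17.347034, so x* = 175/(34 + 1·17.347034) = 3.4082 and y* = 17.347034·3.4082 = 59.1218.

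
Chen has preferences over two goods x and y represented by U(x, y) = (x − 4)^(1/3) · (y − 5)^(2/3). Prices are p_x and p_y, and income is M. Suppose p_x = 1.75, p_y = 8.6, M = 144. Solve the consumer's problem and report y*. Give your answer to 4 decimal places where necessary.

MRS = (1/2)·(y−5)/(x−4). Tangency with p_x/p_y gives y−5 = 2·(p_x/p_y)·(x−4).
After buying the subsistence bundle (4, 5), a share 1/3 of the remaining income goes to x: x* = 4 + 1/3·(M − 4p_x − 5p_y)/p_x.
Discretionary income = 144 − 4·1.75 − 5·8.6 = 94; y* = 5 + 2/3·94/8.6 = 12.2868.

y* = 12.2868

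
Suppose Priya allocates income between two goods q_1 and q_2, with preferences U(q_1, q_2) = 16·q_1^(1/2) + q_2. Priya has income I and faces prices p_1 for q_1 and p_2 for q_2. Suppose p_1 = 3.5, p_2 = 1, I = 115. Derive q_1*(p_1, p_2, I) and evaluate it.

q_1* = 5.2245

MU_q_1 = 8/√q_1, MU_q_2 = 1. Tangency: 8/√q_1 = p_1/p_2.
Solve: √q_1 = 8·p_2/p_1, so q_1*(p_1,p_2) = (8·p_2/p_1)², and q_2* = (I − p_1·q_1*)/p_2.
Plugging in: q_1* = (8·1/3.5)² = 5.2245.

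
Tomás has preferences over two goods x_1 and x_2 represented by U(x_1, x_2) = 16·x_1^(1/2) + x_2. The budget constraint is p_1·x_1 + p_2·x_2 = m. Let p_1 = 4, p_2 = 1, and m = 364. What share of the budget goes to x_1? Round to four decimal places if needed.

Utility is quasi-linear in x_2; the FOC for x_1 is 8/√x_1 = p_1/p_2.
Thus x_1* = (8·p_2/p_1)² — independent of m — with the rest of income spent on x_2.
Plugging in: x_1* = (8·1/4)² = 4, x_2* = 348.
Expenditure on x_1: 4·4 = 16; share = 0.044.

share on x_1 = 0.044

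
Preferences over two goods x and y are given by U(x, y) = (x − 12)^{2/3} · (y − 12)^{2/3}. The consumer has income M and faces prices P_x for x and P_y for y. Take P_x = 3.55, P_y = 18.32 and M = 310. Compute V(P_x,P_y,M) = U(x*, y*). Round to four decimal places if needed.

V = 4.2284

MRS = (y−12)/(x−12). Tangency with P_x/P_y gives y−12 = (P_x/P_y)·(x−12).
Substituting into the budget: x* = 12 + 0.5·(M − 12·P_x − 12·P_y)/P_x, and y* = 12 + 0.5·(…)/P_y.
Discretionary income = 310 − 12·3.55 − 12·18.32 = 47.56; x* = 12 + 0.5·47.56/3.55 = 18.6986; y* = 12 + 0.5·47.56/18.32 = 13.298.
Utility at the optimum: U(18.6986, 13.298) = 4.2284.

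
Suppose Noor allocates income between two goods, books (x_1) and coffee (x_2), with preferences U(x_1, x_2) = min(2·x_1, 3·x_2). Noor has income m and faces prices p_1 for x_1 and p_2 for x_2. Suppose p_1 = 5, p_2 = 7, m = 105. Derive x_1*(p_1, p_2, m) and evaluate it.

x_1* = 10.8621

With perfect complements, no substitution: consume in ratio x_1:x_2 = 3:2.
Budget: p_1·x_1 + p_2·(2/3)·x_1 = m, so (3·p_1 + 2·p_2)·x_1 = 3·m.
Demand: x_1*(p_1,p_2,m) = 3·m/(3·p_1 + 2·p_2), x_2* = 2·m/(3·p_1 + 2·p_2).
Here 3·5 + 2·7 = 29, giving x_1* = 10.8621.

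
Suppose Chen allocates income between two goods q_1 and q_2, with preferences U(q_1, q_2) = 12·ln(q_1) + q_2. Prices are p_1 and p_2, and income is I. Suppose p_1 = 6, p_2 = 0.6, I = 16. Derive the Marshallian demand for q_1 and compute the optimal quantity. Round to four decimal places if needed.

q_1* = 1.2

MU_q_1 = 12/q_1, MU_q_2 = 1. Tangency: 12/q_1 = p_1/p_2.
So q_1*(p_1,p_2) = 12·p_2/p_1, independent of income; and q_2* = (I − 12·p_2)/p_2.
At the given prices: q_1* = 12·0.6/6 = 1.2.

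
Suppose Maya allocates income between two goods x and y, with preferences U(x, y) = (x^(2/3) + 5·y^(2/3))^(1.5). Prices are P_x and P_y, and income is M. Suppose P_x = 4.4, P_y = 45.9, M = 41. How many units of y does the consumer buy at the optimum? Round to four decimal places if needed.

y* = 0.4775

Numerically y/x = 0.110111, so x* = 41/(4.4 + 45.9·0.110111) = 4.3367 and y* = 0.110111·4.3367 = 0.4775.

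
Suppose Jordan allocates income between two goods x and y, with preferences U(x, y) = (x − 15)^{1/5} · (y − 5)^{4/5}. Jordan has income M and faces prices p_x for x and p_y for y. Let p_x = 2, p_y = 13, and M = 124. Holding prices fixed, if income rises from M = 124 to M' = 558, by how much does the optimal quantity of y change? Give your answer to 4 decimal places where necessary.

Δy* = 26.7077

This is Cobb-Douglas in (x−15, y−5): tangency gives 0.2·p_y·(y−5) = 0.8·p_x·(x−15).
After buying the subsistence bundle (15, 5), a share 0.2 of the remaining income goes to x: x* = 15 + 0.2·(M − 15p_x − 5p_y)/p_x.
Discretionary income = 124 − 15·2 − 5·13 = 29; y* = 5 + 0.8·29/13 = 6.7846.
At M' = 558: y* = 33.4923. Change: 33.4923 − 6.7846 = 26.7077.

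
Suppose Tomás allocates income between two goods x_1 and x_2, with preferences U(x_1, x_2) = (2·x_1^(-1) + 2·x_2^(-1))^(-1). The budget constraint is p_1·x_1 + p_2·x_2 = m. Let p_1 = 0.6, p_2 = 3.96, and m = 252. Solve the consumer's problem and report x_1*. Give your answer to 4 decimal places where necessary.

x_1* = 117.6785

With the ratio pinned down, the budget gives x_1* = m/(p_1 + p_2·(x_2/x_1)) and x_2* = (x_2/x_1)·x_1*.
Numerically x_2/x_1 = 0.389249, so x_1* = 252/(0.6 + 3.96·0.389249) = 117.6785.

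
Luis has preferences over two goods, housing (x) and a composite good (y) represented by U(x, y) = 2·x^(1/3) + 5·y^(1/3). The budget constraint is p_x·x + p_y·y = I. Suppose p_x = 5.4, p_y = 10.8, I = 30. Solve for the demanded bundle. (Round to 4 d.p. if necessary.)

From the CES first-order condition, (2/5)·(y/x)^(2/3) = p_x/p_y.
Solve for the ratio: y/x = [(5/2)·p_x/p_y]^(1.5).
Substitute y = (y/x)·x into the budget: x* = I/(p_x + p_y·(y/x)).
Numerically y/x = 1.397542, so x* = 30/(5.4 + 10.8·1.397542) = 1.4639 and y* = 1.397542·1.4639 = 2.0458.

x* = 1.4639, y* = 2.0458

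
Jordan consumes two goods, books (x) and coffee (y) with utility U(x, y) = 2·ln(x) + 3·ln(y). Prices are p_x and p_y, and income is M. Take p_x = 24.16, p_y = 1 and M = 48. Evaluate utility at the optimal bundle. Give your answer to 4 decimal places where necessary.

Tangency: MRS = (2/3)·y/x = p_x/p_y.
Rearranging, p_y·y = (3/2)·p_x·x. Substituting into the budget gives p_x·x·(1 + (3/2)) = M.
Demand: x*(p_x,p_y,M) = 0.4·M/p_x and y* = 0.6·M/p_y.
At p_x=24.16, p_y=1, M=48: x* = 0.4·48/24.16 = 0.7947, y* = 28.8.
Utility at the optimum: U(0.7947, 28.8) = 9.6215.

V = 9.6215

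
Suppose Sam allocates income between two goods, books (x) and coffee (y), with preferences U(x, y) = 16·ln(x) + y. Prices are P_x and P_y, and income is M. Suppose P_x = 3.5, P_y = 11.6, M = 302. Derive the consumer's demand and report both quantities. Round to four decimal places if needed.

x* = 53.0286, y* = 10.0345

Set MRS = P_x/P_y: (16/x)/1 = P_x/P_y.
So x*(P_x,P_y) = 16·P_y/P_x, independent of income; and y* = (M − 16·P_y)/P_y.
At the given prices: x* = 16·11.6/3.5 = 53.0286, and y* = 10.0345.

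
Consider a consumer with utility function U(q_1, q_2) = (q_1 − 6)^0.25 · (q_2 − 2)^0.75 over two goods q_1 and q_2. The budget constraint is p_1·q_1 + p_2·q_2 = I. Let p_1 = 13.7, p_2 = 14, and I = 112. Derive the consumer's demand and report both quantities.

q_1* = 6.0328, q_2* = 2.0964

MRS = (1/3)·(q_2−2)/(q_1−6). Tangency with p_1/p_2 gives q_2−2 = 3·(p_1/p_2)·(q_1−6).
After buying the subsistence bundle (6, 2), a share 0.25 of the remaining income goes to q_1: q_1* = 6 + 0.25·(I − 6p_1 − 2p_2)/p_1.
Discretionary income = 112 − 6·13.7 − 2·14 = 1.8; q_1* = 6 + 0.25·1.8/13.7 = 6.0328; q_2* = 2 + 0.75·1.8/14 = 2.0964.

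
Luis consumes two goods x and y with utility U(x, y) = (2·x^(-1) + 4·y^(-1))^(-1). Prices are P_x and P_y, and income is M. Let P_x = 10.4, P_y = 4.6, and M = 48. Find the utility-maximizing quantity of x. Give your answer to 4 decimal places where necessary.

x* = 2.3784

From the CES first-order condition, (1/2)·(y/x)^(2) = P_x/P_y.
Solve for the ratio: y/x = [2·P_x/P_y]^(0.5).
Substitute y = (y/x)·x into the budget: x* = M/(P_x + P_y·(y/x)).
Numerically y/x = 2.126438, so x* = 48/(10.4 + 4.6·2.126438) = 2.3784.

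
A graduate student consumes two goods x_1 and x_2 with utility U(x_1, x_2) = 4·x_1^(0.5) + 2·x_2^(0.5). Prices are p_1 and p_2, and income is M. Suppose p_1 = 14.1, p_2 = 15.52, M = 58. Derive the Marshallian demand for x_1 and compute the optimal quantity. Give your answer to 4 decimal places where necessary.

MRS = MU_x_1/MU_x_2 = 2·(x_2/x_1)^(0.5). Set equal to p_1/p_2.
Solve for the ratio: x_2/x_1 = [(1/2)·p_1/p_2]^(2).
With the ratio pinned down, the budget gives x_1* = M/(p_1 + p_2·(x_2/x_1)) and x_2* = (x_2/x_1)·x_1*.
Numerically x_2/x_1 = 0.206345, so x_1* = 58/(14.1 + 15.52·0.206345) = 3.3521.

x_1* = 3.3521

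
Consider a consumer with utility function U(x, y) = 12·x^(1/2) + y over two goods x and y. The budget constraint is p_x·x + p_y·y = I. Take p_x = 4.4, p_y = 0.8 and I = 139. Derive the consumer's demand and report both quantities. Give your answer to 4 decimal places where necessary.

Utility is quasi-linear in y; the FOC for x is 6/√x = p_x/p_y.
Thus x* = (6·p_y/p_x)² — independent of I — with the rest of income spent on y.
Plugging in: x* = (6·0.8/4.4)² = 1.1901, y* = 167.2045.

x* = 1.1901, y* = 167.2045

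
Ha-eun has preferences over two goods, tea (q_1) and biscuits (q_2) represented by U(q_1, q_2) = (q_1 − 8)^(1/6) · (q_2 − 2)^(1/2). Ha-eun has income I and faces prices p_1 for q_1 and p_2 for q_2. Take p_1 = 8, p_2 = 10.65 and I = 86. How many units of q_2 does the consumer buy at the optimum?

This is Cobb-Douglas in (q_1−8, q_2−2): tangency gives 1/6·p_2·(q_2−2) = 0.5·p_1·(q_1−8).
After buying the subsistence bundle (8, 2), a share 0.25 of the remaining income goes to q_1: q_1* = 8 + 0.25·(I − 8p_1 − 2p_2)/p_1.
Discretionary income = 86 − 8·8 − 2·10.65 = 0.7; q_2* = 2 + 0.75·0.7/10.65 = 2.0493.

q_2* = 2.0493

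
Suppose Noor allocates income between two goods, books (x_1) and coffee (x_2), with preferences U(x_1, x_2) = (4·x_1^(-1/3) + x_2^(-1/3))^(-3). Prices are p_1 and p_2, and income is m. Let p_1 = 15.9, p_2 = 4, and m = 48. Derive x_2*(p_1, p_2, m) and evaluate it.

Substitute x_2 = (x_2/x_1)·x_1 into the budget: x_1* = m/(p_1 + p_2·(x_2/x_1)).
Numerically x_2/x_1 = 0.995309, so x_1* = 48/(15.9 + 4·0.995309) = 2.4143 and x_2* = 0.995309·2.4143 = 2.403.

x_2* = 2.403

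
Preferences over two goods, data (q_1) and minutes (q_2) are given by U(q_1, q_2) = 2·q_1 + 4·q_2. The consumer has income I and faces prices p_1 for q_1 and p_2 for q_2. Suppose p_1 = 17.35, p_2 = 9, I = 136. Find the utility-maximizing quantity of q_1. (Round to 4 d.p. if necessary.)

Perfect substitutes: compare marginal utility per dollar. 2/p_1 vs 4/p_2 → 0.1153 vs 0.4444.
q_2 gives more utility per dollar, so spend all income on q_2: q_2* = I/p_2, q_1* = 0.
Numerically: q_1* = 0, q_2* = 15.1111.

q_1* = 0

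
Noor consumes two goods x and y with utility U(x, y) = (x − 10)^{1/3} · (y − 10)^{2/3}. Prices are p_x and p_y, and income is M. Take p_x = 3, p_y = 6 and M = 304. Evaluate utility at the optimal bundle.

Let x' = x−10, y' = y−10. MRS = (1/2)·y'/x' = p_x/p_y.
After buying the subsistence bundle (10, 10), a share 1/3 of the remaining income goes to x: x* = 10 + 1/3·(M − 10p_x − 10p_y)/p_x.
Discretionary income = 304 − 10·3 − 10·6 = 214; x* = 10 + 1/3·214/3 = 33.7778; y* = 10 + 2/3·214/6 = 33.7778.
Utility at the optimum: U(33.7778, 33.7778) = 23.7778.

V = 23.7778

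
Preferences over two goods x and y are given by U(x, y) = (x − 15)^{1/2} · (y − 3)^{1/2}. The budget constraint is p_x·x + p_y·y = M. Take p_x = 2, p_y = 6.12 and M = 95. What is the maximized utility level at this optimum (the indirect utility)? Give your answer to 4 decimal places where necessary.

Substituting into the budget: x* = 15 + 0.5·(M − 15·p_x − 3·p_y)/p_x, and y* = 3 + 0.5·(…)/p_y.
Discretionary income = 95 − 15·2 − 3·6.12 = 46.64; x* = 15 + 0.5·46.64/2 = 26.66; y* = 3 + 0.5·46.64/6.12 = 6.8105.
Utility at the optimum: U(26.66, 6.8105) = 6.6656.

V = 6.6656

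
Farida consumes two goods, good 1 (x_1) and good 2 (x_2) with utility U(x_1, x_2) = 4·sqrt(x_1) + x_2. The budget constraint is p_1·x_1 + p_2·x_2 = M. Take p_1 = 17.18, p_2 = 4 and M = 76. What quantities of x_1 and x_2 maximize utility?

Utility is quasi-linear in x_2; the FOC for x_1 is 2/√x_1 = p_1/p_2.
Thus x_1* = (2·p_2/p_1)² — independent of M — with the rest of income spent on x_2.
Plugging in: x_1* = (2·4/17.18)² = 0.2168, x_2* = 18.0687.

x_1* = 0.2168, x_2* = 18.0687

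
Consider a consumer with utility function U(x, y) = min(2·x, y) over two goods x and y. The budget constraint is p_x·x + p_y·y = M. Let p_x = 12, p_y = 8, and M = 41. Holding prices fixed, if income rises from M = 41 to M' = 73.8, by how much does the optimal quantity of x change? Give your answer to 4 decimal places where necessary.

Δx* = 1.1714

Leontief preferences: the optimum is at the kink where x/1 = y/2, i.e. y = 2·x.
Budget: p_x·x + p_y·2·x = M, so (p_x + 2·p_y)·x = M.
Demand: x*(p_x,p_y,M) = M/(p_x + 2·p_y), y* = 2·M/(p_x + 2·p_y).
Here 12 + 2·8 = 28, giving x* = 1.4643.
At M' = 73.8: x* = 2.6357. Change: 2.6357 − 1.4643 = 1.1714.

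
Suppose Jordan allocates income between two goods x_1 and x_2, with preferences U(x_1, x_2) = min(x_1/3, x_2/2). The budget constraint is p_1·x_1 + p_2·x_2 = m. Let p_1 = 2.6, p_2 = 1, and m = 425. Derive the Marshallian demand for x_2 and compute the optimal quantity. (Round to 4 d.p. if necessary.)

Leontief preferences: the optimum is at the kink where x_1/3 = x_2/2, i.e. x_2 = (2/3)·x_1.
Budget: p_1·x_1 + p_2·(2/3)·x_1 = m, so (3·p_1 + 2·p_2)·x_1 = 3·m.
Demand: x_1*(p_1,p_2,m) = 3·m/(3·p_1 + 2·p_2), x_2* = 2·m/(3·p_1 + 2·p_2).
Here 3·2.6 + 2·1 = 9.8, giving x_2* = 86.7347.

x_2* = 86.7347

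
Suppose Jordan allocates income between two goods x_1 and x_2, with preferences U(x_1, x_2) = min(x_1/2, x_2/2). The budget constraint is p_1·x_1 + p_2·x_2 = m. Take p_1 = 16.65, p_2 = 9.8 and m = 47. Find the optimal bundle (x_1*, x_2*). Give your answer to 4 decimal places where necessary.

Leontief preferences: the optimum is at the kink where x_1/2 = x_2/2, i.e. x_2 = x_1.
Budget: p_1·x_1 + p_2·x_1 = m, so (2·p_1 + 2·p_2)·x_1 = 2·m.
Demand: x_1*(p_1,p_2,m) = 2·m/(2·p_1 + 2·p_2), x_2* = 2·m/(2·p_1 + 2·p_2).
Here 2·16.65 + 2·9.8 = 52.9, giving x_1* = 1.7769 and x_2* = 1.7769.

x_1* = 1.7769, x_2* = 1.7769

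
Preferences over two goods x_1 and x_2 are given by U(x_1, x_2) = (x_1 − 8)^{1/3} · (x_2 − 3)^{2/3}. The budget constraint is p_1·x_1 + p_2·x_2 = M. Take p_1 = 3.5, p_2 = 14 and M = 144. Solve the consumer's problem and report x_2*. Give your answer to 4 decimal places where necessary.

x_2* = 6.5238

This is Cobb-Douglas in (x_1−8, x_2−3): tangency gives 1/3·p_2·(x_2−3) = 2/3·p_1·(x_1−8).
Substituting into the budget: x_1* = 8 + 1/3·(M − 8·p_1 − 3·p_2)/p_1, and x_2* = 3 + 2/3·(…)/p_2.
Discretionary income = 144 − 8·3.5 − 3·14 = 74; x_2* = 3 + 2/3·74/14 = 6.5238.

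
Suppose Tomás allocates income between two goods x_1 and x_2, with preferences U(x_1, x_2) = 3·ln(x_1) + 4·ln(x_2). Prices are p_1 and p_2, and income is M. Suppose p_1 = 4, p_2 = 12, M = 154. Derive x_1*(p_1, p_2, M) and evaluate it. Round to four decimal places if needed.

x_1* = 16.5

The MRS is (3/4)·x_2/x_1. Set MRS = p_1/p_2.
So 3·p_2·x_2 = 4·p_1·x_1; combined with the budget, a share 3/7 of income goes to x_1.
Demand: x_1*(p_1,p_2,M) = 3/7·M/p_1 and x_2* = 4/7·M/p_2.
At p_1=4, p_2=12, M=154: x_1* = 3/7·154/4 = 16.5.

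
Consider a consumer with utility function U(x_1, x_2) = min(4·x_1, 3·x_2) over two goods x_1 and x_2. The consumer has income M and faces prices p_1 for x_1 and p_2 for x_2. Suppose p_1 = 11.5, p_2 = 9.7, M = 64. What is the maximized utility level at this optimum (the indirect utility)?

Leontief preferences: the optimum is at the kink where x_1/3 = x_2/4, i.e. x_2 = (4/3)·x_1.
Budget: p_1·x_1 + p_2·(4/3)·x_1 = M, so (3·p_1 + 4·p_2)·x_1 = 3·M.
Demand: x_1*(p_1,p_2,M) = 3·M/(3·p_1 + 4·p_2), x_2* = 4·M/(3·p_1 + 4·p_2).
Here 3·11.5 + 4·9.7 = 73.3, giving x_1* = 2.6194 and x_2* = 3.4925.
Utility at the optimum: U(2.6194, 3.4925) = 10.4775.

V = 10.4775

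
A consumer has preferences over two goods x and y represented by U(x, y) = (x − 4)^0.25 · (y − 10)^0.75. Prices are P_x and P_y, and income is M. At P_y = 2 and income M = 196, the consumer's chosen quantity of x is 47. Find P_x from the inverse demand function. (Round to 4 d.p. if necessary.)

This is Cobb-Douglas in (x−4, y−10): tangency gives 0.25·P_y·(y−10) = 0.75·P_x·(x−4).
Substituting into the budget: x* = 4 + 0.25·(M − 4·P_x − 10·P_y)/P_x, and y* = 10 + 0.75·(…)/P_y.
Set x* = 47 in the demand function and solve for P_x: P_x = 1.

P_x = 1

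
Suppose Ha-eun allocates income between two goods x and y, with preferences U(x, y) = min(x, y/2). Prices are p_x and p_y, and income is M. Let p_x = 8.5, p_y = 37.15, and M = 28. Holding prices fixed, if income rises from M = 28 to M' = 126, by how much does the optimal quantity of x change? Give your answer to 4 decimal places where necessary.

Δx* = 1.1836

Leontief preferences: the optimum is at the kink where x/1 = y/2, i.e. y = 2·x.
Budget: p_x·x + p_y·2·x = M, so (p_x + 2·p_y)·x = M.
Demand: x*(p_x,p_y,M) = M/(p_x + 2·p_y), y* = 2·M/(p_x + 2·p_y).
Here 8.5 + 2·37.15 = 82.8, giving x* = 0.3382.
At M' = 126: x* = 1.5217. Change: 1.5217 − 0.3382 = 1.1836.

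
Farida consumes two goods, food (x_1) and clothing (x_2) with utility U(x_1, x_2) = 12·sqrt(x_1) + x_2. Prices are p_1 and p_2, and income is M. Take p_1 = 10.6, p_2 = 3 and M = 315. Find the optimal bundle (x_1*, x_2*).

Plugging in: x_1* = (6·3/10.6)² = 2.8836, x_2* = 94.8113.

x_1* = 2.8836, x_2* = 94.8113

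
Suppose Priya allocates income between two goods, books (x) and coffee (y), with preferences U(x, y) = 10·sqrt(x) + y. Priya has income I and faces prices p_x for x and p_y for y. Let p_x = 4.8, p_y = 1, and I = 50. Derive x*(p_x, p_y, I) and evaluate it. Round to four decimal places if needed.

x* = 1.0851

Set MRS = p_x/p_y: 5·x^(−1/2) = p_x/p_y.
Solve: √x = 5·p_y/p_x, so x*(p_x,p_y) = (5·p_y/p_x)², and y* = (I − p_x·x*)/p_y.
Plugging in: x* = (5·1/4.8)² = 1.0851.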